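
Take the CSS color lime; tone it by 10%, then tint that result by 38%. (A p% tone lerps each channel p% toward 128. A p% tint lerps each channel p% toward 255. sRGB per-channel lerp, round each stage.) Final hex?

CSS lime is rgb(0, 255, 0).
A 10% tone moves each channel 10% toward 128:
  R: 0 + 0.1×(128−0) = 0 + 12.8 = 12.8 → 13
  G: 255 + 0.1×(128−255) = 255 − 12.7 = 242.3 → 242
  B: 0 + 12.8 = 12.8 → 13
After the tone: rgb(13, 242, 13) = #0DF20D.
A 38% tint moves each channel 38% toward 255:
  R: 13 + 0.38×(255−13) = 13 + 91.96 = 104.96 → 105
  G: 242 + 0.38×(255−242) = 242 + 4.94 = 246.94 → 247
  B: 13 + 0.38×(255−13) = 13 + 91.96 = 104.96 → 105
rgb(105, 247, 105) = #69F769.

#69F769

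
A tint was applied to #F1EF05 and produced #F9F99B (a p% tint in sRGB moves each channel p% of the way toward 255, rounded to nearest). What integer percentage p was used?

#F1EF05 is rgb(241, 239, 5); #F9F99B is rgb(249, 249, 155).
On the B channel (widest range): 155 ≈ 5 + (p/100)(255 − 5), so p ≈ 100×(155 − 5)/(255 − 5) = 15000/250 = 60.00.
p = 60 reproduces all three channels after rounding.

60%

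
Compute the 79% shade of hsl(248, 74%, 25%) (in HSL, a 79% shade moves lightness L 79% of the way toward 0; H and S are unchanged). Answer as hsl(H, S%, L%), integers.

hsl(248, 74%, 5%)

L moves 79% from 25 toward 0: 25 − 19.75 = 5.25 → 5.
H and S are unchanged.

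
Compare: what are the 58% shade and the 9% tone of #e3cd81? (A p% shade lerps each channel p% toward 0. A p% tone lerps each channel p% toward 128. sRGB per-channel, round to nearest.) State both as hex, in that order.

#5f5636, #dac681

#e3cd81 is rgb(227, 205, 129).
58% shade:
  R: 227 − 131.66 = 95.34 → 95
  G: 205 + 0.58×(0−205) = 205 − 118.9 = 86.1 → 86
  B: 129 + 0.58×(0−129) = 129 − 74.82 = 54.18 → 54
  → #5f5636
9% tone:
  R: 227 + 0.09×(128−227) = 227 − 8.91 = 218.09 → 218
  G: 205 + 0.09×(128−205) = 205 − 6.93 = 198.07 → 198
  B: 129 + 0.09×(128−129) = 129 − 0.09 = 128.91 → 129
  → #dac681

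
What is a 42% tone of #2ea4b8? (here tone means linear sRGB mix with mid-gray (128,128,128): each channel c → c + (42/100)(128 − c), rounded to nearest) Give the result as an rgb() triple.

#2ea4b8 is rgb(46, 164, 184).
A 42% tone moves each channel 42% toward 128:
  R: 46 + 0.42×(128−46) = 46 + 34.44 = 80.44 → 80
  G: 164 − 15.12 = 148.88 → 149
  B: 184 − 23.52 = 160.48 → 160

rgb(80, 149, 160)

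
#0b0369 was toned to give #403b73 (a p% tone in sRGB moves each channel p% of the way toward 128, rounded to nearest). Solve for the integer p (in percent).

#0b0369 is rgb(11, 3, 105); #403b73 is rgb(64, 59, 115).
On the G channel (widest range): 59 ≈ 3 + (p/100)(128 − 3), so p ≈ 100×(59 − 3)/(128 − 3) = 5600/125 = 44.80.
p = 45 reproduces all three channels after rounding.

45%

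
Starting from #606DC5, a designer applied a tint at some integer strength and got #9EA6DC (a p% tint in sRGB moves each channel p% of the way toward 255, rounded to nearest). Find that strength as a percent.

39%

#606DC5 is rgb(96, 109, 197); #9EA6DC is rgb(158, 166, 220).
On the R channel (widest range): 158 ≈ 96 + (p/100)(255 − 96), so p ≈ 100×(158 − 96)/(255 − 96) = 6200/159 = 38.99.
p = 39 reproduces all three channels after rounding.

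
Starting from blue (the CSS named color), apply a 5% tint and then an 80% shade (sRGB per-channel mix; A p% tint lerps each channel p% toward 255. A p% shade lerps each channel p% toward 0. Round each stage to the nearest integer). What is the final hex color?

#030333

CSS blue is rgb(0, 0, 255).
A 5% tint moves each channel 5% toward 255:
  R: 0 + 0.05×(255−0) = 0 + 12.75 = 12.75 → 13
  G: 0 + 0.05×(255−0) = 0 + 12.75 = 12.75 → 13
  B: 255 + 0.05×(255−255) = 255 + 0 = 255 → 255
After the tint: rgb(13, 13, 255) = #0D0DFF.
An 80% shade moves each channel 80% toward 0:
  R: 13 + 0.8×(0−13) = 13 − 10.4 = 2.6 → 3
  G: 13 − 10.4 = 2.6 → 3
  B: 255 + 0.8×(0−255) = 255 − 204 = 51 → 51
rgb(3, 3, 51) = #030333.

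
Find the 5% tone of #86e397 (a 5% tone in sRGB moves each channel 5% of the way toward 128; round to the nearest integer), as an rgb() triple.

rgb(134, 222, 150)

#86e397 is rgb(134, 227, 151).
Lerp each channel 5% toward 128:
  R: 134 − 0.3 = 133.7 → 134
  G: 227 − 4.95 = 222.05 → 222
  B: 151 − 1.15 = 149.85 → 150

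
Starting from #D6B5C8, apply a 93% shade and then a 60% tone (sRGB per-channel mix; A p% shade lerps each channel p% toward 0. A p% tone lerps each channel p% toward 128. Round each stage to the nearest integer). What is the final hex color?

#535252

#D6B5C8 is rgb(214, 181, 200).
Lerp each channel 93% toward 0:
  R: 214 + 0.93×(0−214) = 214 − 199.02 = 14.98 → 15
  G: 181 + 0.93×(0−181) = 181 − 168.33 = 12.67 → 13
  B: 200 + 0.93×(0−200) = 200 − 186 = 14 → 14
After the shade: rgb(15, 13, 14) = #0F0D0E.
A 60% tone moves each channel 60% toward 128:
  R: 15 + 67.8 = 82.8 → 83
  G: 13 + 69 = 82 → 82
  B: 14 + 68.4 = 82.4 → 82
rgb(83, 82, 82) = #535252.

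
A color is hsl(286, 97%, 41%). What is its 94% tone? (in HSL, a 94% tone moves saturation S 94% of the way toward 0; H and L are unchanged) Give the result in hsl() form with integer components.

S moves 94% from 97 toward 0: 97 − 91.18 = 5.82 → 6.
H and L are unchanged.

hsl(286, 6%, 41%)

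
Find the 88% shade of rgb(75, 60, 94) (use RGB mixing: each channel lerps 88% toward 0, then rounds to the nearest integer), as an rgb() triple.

Lerp each channel 88% toward 0:
  R: 75 + 0.88×(0−75) = 75 − 66 = 9 → 9
  G: 60 − 52.8 = 7.2 → 7
  B: 94 + 0.88×(0−94) = 94 − 82.72 = 11.28 → 11

rgb(9, 7, 11)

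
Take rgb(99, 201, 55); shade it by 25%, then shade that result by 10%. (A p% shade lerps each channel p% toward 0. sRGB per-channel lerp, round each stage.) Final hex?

#438825

Lerp each channel 25% toward 0:
  R: 99 + 0.25×(0−99) = 99 − 24.75 = 74.25 → 74
  G: 201 + 0.25×(0−201) = 201 − 50.25 = 150.75 → 151
  B: 55 + 0.25×(0−55) = 55 − 13.75 = 41.25 → 41
After the shade: rgb(74, 151, 41) = #4A9729.
A 10% shade moves each channel 10% toward 0:
  R: 74 − 7.4 = 66.6 → 67
  G: 151 + 0.1×(0−151) = 151 − 15.1 = 135.9 → 136
  B: 41 − 4.1 = 36.9 → 37
rgb(67, 136, 37) = #438825.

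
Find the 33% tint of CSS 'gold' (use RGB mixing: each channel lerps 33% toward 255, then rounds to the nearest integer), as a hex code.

#ffe454

CSS gold is rgb(255, 215, 0).
Per channel, c → c + 0.33(255 − c):
  R: 255 + 0.33×(255−255) = 255 + 0 = 255 → 255
  G: 215 + 0.33×(255−215) = 215 + 13.2 = 228.2 → 228
  B: 0 + 84.15 = 84.15 → 84
rgb(255, 228, 84) = #ffe454.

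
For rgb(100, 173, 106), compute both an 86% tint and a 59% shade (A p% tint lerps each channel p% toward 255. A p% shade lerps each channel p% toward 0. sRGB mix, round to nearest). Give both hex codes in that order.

86% tint:
  R: 100 + 0.86×(255−100) = 100 + 133.3 = 233.3 → 233
  G: 173 + 70.52 = 243.52 → 244
  B: 106 + 0.86×(255−106) = 106 + 128.14 = 234.14 → 234
  → #E9F4EA
59% shade:
  R: 100 + 0.59×(0−100) = 100 − 59 = 41 → 41
  G: 173 + 0.59×(0−173) = 173 − 102.07 = 70.93 → 71
  B: 106 + 0.59×(0−106) = 106 − 62.54 = 43.46 → 43
  → #29472B

#E9F4EA, #29472B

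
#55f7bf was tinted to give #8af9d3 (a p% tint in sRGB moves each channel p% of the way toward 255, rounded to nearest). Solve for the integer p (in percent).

#55f7bf is rgb(85, 247, 191); #8af9d3 is rgb(138, 249, 211).
On the R channel (widest range): 138 ≈ 85 + (p/100)(255 − 85), so p ≈ 100×(138 − 85)/(255 − 85) = 5300/170 = 31.18.
p = 31 reproduces all three channels after rounding.

31%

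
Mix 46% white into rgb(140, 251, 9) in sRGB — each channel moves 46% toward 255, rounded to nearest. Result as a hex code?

Lerp each channel 46% toward 255:
  R: 140 + 0.46×(255−140) = 140 + 52.9 = 192.9 → 193
  G: 251 + 1.84 = 252.84 → 253
  B: 9 + 0.46×(255−9) = 9 + 113.16 = 122.16 → 122
rgb(193, 253, 122) = #c1fd7a.

#c1fd7a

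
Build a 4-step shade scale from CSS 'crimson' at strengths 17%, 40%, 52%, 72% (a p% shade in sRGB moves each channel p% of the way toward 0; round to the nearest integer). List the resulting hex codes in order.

#B71132, #840C24, #6A0A1D, #3E0611

CSS crimson is rgb(220, 20, 60).
17%: (220 − 37.4 = 182.6→183, 20 − 3.4 = 16.6→17, 60 − 10.2 = 49.8→50) → #B71132
40%: (220 − 88 = 132→132, 20 − 8 = 12→12, 60 − 24 = 36→36) → #840C24
52%: (220 − 114.4 = 105.6→106, 20 − 10.4 = 9.6→10, 60 − 31.2 = 28.8→29) → #6A0A1D
72%: (220 − 158.4 = 61.6→62, 20 − 14.4 = 5.6→6, 60 − 43.2 = 16.8→17) → #3E0611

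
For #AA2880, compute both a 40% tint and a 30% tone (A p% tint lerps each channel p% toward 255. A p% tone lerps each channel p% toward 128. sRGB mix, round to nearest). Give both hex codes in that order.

#AA2880 is rgb(170, 40, 128).
40% tint:
  R: 170 + 0.4×(255−170) = 170 + 34 = 204 → 204
  G: 40 + 0.4×(255−40) = 40 + 86 = 126 → 126
  B: 128 + 0.4×(255−128) = 128 + 50.8 = 178.8 → 179
  → #CC7EB3
30% tone:
  R: 170 + 0.3×(128−170) = 170 − 12.6 = 157.4 → 157
  G: 40 + 0.3×(128−40) = 40 + 26.4 = 66.4 → 66
  B: 128 + 0.3×(128−128) = 128 + 0 = 128 → 128
  → #9D4280

#CC7EB3, #9D4280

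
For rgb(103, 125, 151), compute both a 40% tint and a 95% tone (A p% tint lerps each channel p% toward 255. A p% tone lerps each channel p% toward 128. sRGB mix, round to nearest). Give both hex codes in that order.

#a4b1c1, #7f8081

40% tint:
  R: 103 + 0.4×(255−103) = 103 + 60.8 = 163.8 → 164
  G: 125 + 0.4×(255−125) = 125 + 52 = 177 → 177
  B: 151 + 0.4×(255−151) = 151 + 41.6 = 192.6 → 193
  → #a4b1c1
95% tone:
  R: 103 + 0.95×(128−103) = 103 + 23.75 = 126.75 → 127
  G: 125 + 2.85 = 127.85 → 128
  B: 151 + 0.95×(128−151) = 151 − 21.85 = 129.15 → 129
  → #7f8081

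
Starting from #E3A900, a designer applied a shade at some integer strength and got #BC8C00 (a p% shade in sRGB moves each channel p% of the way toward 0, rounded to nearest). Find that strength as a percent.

#E3A900 is rgb(227, 169, 0); #BC8C00 is rgb(188, 140, 0).
On the R channel (widest range): 188 ≈ 227 + (p/100)(0 − 227), so p ≈ 100×(188 − 227)/(0 − 227) = -3900/-227 = 17.18.
p = 17 reproduces all three channels after rounding.

17%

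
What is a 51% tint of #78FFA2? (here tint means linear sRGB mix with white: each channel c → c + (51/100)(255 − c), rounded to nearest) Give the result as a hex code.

#BDFFD1

#78FFA2 is rgb(120, 255, 162).
A 51% tint moves each channel 51% toward 255:
  R: 120 + 0.51×(255−120) = 120 + 68.85 = 188.85 → 189
  G: 255 + 0.51×(255−255) = 255 + 0 = 255 → 255
  B: 162 + 0.51×(255−162) = 162 + 47.43 = 209.43 → 209
rgb(189, 255, 209) = #BDFFD1.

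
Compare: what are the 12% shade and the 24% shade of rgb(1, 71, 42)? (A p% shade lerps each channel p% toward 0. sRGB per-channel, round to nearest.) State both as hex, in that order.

#013E25, #013620

12% shade:
  R: 1 + 0.12×(0−1) = 1 − 0.12 = 0.88 → 1
  G: 71 + 0.12×(0−71) = 71 − 8.52 = 62.48 → 62
  B: 42 + 0.12×(0−42) = 42 − 5.04 = 36.96 → 37
  → #013E25
24% shade:
  R: 1 + 0.24×(0−1) = 1 − 0.24 = 0.76 → 1
  G: 71 − 17.04 = 53.96 → 54
  B: 42 + 0.24×(0−42) = 42 − 10.08 = 31.92 → 32
  → #013620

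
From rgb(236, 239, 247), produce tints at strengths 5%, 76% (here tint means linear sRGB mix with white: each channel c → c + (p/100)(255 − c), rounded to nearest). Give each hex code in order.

#EDF0F7, #FAFBFD

5%: (236 + 0.95 = 236.95→237, 239 + 0.8 = 239.8→240, 247→247) → #EDF0F7
76%: (236 + 14.44 = 250.44→250, 239 + 12.16 = 251.16→251, 247 + 6.08 = 253.08→253) → #FAFBFD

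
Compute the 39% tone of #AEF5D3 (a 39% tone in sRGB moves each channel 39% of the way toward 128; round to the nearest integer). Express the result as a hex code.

#AEF5D3 is rgb(174, 245, 211).
A 39% tone moves each channel 39% toward 128:
  R: 174 + 0.39×(128−174) = 174 − 17.94 = 156.06 → 156
  G: 245 − 45.63 = 199.37 → 199
  B: 211 + 0.39×(128−211) = 211 − 32.37 = 178.63 → 179
rgb(156, 199, 179) = #9CC7B3.

#9CC7B3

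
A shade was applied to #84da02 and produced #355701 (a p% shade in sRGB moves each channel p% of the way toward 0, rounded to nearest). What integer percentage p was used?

60%

#84da02 is rgb(132, 218, 2); #355701 is rgb(53, 87, 1).
On the G channel (widest range): 87 ≈ 218 + (p/100)(0 − 218), so p ≈ 100×(87 − 218)/(0 − 218) = -13100/-218 = 60.09.
p = 60 reproduces all three channels after rounding.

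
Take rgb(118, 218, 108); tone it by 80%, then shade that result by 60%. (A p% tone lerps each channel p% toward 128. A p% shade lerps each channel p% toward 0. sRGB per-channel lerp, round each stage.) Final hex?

#323A32

Per channel, c → c + 0.8(128 − c):
  R: 118 + 8 = 126 → 126
  G: 218 + 0.8×(128−218) = 218 − 72 = 146 → 146
  B: 108 + 16 = 124 → 124
After the tone: rgb(126, 146, 124) = #7E927C.
Lerp each channel 60% toward 0:
  R: 126 + 0.6×(0−126) = 126 − 75.6 = 50.4 → 50
  G: 146 + 0.6×(0−146) = 146 − 87.6 = 58.4 → 58
  B: 124 + 0.6×(0−124) = 124 − 74.4 = 49.6 → 50
rgb(50, 58, 50) = #323A32.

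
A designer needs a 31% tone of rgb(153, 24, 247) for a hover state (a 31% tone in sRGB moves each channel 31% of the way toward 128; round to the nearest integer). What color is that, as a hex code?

#9138d2

Lerp each channel 31% toward 128:
  R: 153 + 0.31×(128−153) = 153 − 7.75 = 145.25 → 145
  G: 24 + 0.31×(128−24) = 24 + 32.24 = 56.24 → 56
  B: 247 − 36.89 = 210.11 → 210
rgb(145, 56, 210) = #9138d2.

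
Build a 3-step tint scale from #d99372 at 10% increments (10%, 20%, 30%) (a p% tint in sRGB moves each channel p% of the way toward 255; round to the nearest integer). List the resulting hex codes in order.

#d99372 is rgb(217, 147, 114).
10%: (217 + 3.8 = 220.8→221, 147 + 10.8 = 157.8→158, 114 + 14.1 = 128.1→128) → #dd9e80
20%: (217 + 7.6 = 224.6→225, 147 + 21.6 = 168.6→169, 114 + 28.2 = 142.2→142) → #e1a98e
30%: (217 + 11.4 = 228.4→228, 147 + 32.4 = 179.4→179, 114 + 42.3 = 156.3→156) → #e4b39c

#dd9e80, #e1a98e, #e4b39c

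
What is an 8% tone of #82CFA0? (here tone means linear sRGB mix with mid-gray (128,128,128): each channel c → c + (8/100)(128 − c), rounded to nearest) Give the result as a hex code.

#82C99D

#82CFA0 is rgb(130, 207, 160).
Lerp each channel 8% toward 128:
  R: 130 + 0.08×(128−130) = 130 − 0.16 = 129.84 → 130
  G: 207 + 0.08×(128−207) = 207 − 6.32 = 200.68 → 201
  B: 160 + 0.08×(128−160) = 160 − 2.56 = 157.44 → 157
rgb(130, 201, 157) = #82C99D.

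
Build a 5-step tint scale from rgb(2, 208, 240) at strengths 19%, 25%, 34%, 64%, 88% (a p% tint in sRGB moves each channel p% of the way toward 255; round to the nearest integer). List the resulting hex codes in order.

#32D9F3, #41DCF4, #58E0F5, #A4EEFA, #E1F9FD

19%: (2 + 48.07 = 50.07→50, 208 + 8.93 = 216.93→217, 240 + 2.85 = 242.85→243) → #32D9F3
25%: (2 + 63.25 = 65.25→65, 208 + 11.75 = 219.75→220, 240 + 3.75 = 243.75→244) → #41DCF4
34%: (2 + 86.02 = 88.02→88, 208 + 15.98 = 223.98→224, 240 + 5.1 = 245.1→245) → #58E0F5
64%: (2 + 161.92 = 163.92→164, 208 + 30.08 = 238.08→238, 240 + 9.6 = 249.6→250) → #A4EEFA
88%: (2 + 222.64 = 224.64→225, 208 + 41.36 = 249.36→249, 240 + 13.2 = 253.2→253) → #E1F9FD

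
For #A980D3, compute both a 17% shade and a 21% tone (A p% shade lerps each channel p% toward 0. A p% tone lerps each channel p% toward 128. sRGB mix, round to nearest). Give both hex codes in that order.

#A980D3 is rgb(169, 128, 211).
17% shade:
  R: 169 + 0.17×(0−169) = 169 − 28.73 = 140.27 → 140
  G: 128 − 21.76 = 106.24 → 106
  B: 211 + 0.17×(0−211) = 211 − 35.87 = 175.13 → 175
  → #8C6AAF
21% tone:
  R: 169 + 0.21×(128−169) = 169 − 8.61 = 160.39 → 160
  G: 128 + 0 = 128 → 128
  B: 211 − 17.43 = 193.57 → 194
  → #A080C2

#8C6AAF, #A080C2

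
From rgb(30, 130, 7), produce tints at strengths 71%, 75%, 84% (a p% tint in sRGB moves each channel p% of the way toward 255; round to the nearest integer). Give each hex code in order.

#bedbb7, #c7e0c1, #dbebd7

71%: (30 + 159.75 = 189.75→190, 130 + 88.75 = 218.75→219, 7 + 176.08 = 183.08→183) → #bedbb7
75%: (30 + 168.75 = 198.75→199, 130 + 93.75 = 223.75→224, 7 + 186 = 193→193) → #c7e0c1
84%: (30 + 189 = 219→219, 130 + 105 = 235→235, 7 + 208.32 = 215.32→215) → #dbebd7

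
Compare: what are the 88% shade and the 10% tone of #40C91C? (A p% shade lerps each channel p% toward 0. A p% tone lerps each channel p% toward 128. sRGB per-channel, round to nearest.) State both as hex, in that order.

#081803, #46C226

#40C91C is rgb(64, 201, 28).
88% shade:
  R: 64 + 0.88×(0−64) = 64 − 56.32 = 7.68 → 8
  G: 201 + 0.88×(0−201) = 201 − 176.88 = 24.12 → 24
  B: 28 − 24.64 = 3.36 → 3
  → #081803
10% tone:
  R: 64 + 6.4 = 70.4 → 70
  G: 201 + 0.1×(128−201) = 201 − 7.3 = 193.7 → 194
  B: 28 + 0.1×(128−28) = 28 + 10 = 38 → 38
  → #46C226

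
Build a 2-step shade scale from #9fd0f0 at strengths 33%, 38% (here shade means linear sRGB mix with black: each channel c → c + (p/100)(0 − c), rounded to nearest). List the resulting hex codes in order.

#6b8ba1, #638195

#9fd0f0 is rgb(159, 208, 240).
33%: (159 − 52.47 = 106.53→107, 208 − 68.64 = 139.36→139, 240 − 79.2 = 160.8→161) → #6b8ba1
38%: (159 − 60.42 = 98.58→99, 208 − 79.04 = 128.96→129, 240 − 91.2 = 148.8→149) → #638195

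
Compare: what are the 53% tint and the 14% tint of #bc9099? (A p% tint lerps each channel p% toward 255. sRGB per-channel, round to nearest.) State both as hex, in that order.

#e0cbcf, #c5a0a7

#bc9099 is rgb(188, 144, 153).
53% tint:
  R: 188 + 35.51 = 223.51 → 224
  G: 144 + 0.53×(255−144) = 144 + 58.83 = 202.83 → 203
  B: 153 + 0.53×(255−153) = 153 + 54.06 = 207.06 → 207
  → #e0cbcf
14% tint:
  R: 188 + 9.38 = 197.38 → 197
  G: 144 + 0.14×(255−144) = 144 + 15.54 = 159.54 → 160
  B: 153 + 0.14×(255−153) = 153 + 14.28 = 167.28 → 167
  → #c5a0a7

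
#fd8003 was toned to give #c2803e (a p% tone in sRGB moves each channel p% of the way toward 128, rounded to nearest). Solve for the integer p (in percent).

#fd8003 is rgb(253, 128, 3); #c2803e is rgb(194, 128, 62).
On the R channel (widest range): 194 ≈ 253 + (p/100)(128 − 253), so p ≈ 100×(194 − 253)/(128 − 253) = -5900/-125 = 47.20.
p = 47 reproduces all three channels after rounding.

47%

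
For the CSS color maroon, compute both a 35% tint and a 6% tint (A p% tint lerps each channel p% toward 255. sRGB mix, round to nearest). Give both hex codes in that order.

#ac5959, #880f0f

CSS maroon is rgb(128, 0, 0).
35% tint:
  R: 128 + 0.35×(255−128) = 128 + 44.45 = 172.45 → 172
  G: 0 + 89.25 = 89.25 → 89
  B: 0 + 89.25 = 89.25 → 89
  → #ac5959
6% tint:
  R: 128 + 0.06×(255−128) = 128 + 7.62 = 135.62 → 136
  G: 0 + 0.06×(255−0) = 0 + 15.3 = 15.3 → 15
  B: 0 + 15.3 = 15.3 → 15
  → #880f0f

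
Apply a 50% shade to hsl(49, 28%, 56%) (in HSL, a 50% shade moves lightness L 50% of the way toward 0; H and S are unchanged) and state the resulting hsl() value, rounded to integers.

L moves 50% from 56 toward 0: 56 − 28 = 28 → 28.
H and S are unchanged.

hsl(49, 28%, 28%)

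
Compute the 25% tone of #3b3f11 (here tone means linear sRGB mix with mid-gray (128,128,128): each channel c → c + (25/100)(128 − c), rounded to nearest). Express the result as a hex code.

#4c4f2d

#3b3f11 is rgb(59, 63, 17).
A 25% tone moves each channel 25% toward 128:
  R: 59 + 17.25 = 76.25 → 76
  G: 63 + 0.25×(128−63) = 63 + 16.25 = 79.25 → 79
  B: 17 + 0.25×(128−17) = 17 + 27.75 = 44.75 → 45
rgb(76, 79, 45) = #4c4f2d.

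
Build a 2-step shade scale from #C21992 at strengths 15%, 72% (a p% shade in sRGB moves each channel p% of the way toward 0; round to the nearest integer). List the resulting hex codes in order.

#C21992 is rgb(194, 25, 146).
15%: (194 − 29.1 = 164.9→165, 25 − 3.75 = 21.25→21, 146 − 21.9 = 124.1→124) → #A5157C
72%: (194 − 139.68 = 54.32→54, 25 − 18 = 7→7, 146 − 105.12 = 40.88→41) → #360729

#A5157C, #360729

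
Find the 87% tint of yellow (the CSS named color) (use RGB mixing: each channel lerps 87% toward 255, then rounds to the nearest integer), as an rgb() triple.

CSS yellow is rgb(255, 255, 0).
Lerp each channel 87% toward 255:
  R: 255 + 0.87×(255−255) = 255 + 0 = 255 → 255
  G: 255 + 0.87×(255−255) = 255 + 0 = 255 → 255
  B: 0 + 0.87×(255−0) = 0 + 221.85 = 221.85 → 222

rgb(255, 255, 222)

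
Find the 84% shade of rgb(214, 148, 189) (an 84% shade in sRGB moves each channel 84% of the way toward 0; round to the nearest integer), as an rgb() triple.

rgb(34, 24, 30)

Per channel, c → c + 0.84(0 − c):
  R: 214 + 0.84×(0−214) = 214 − 179.76 = 34.24 → 34
  G: 148 + 0.84×(0−148) = 148 − 124.32 = 23.68 → 24
  B: 189 + 0.84×(0−189) = 189 − 158.76 = 30.24 → 30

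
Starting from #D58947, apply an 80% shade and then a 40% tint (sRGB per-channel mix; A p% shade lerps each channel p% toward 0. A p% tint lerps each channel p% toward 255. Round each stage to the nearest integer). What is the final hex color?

#80766E

#D58947 is rgb(213, 137, 71).
Lerp each channel 80% toward 0:
  R: 213 − 170.4 = 42.6 → 43
  G: 137 − 109.6 = 27.4 → 27
  B: 71 − 56.8 = 14.2 → 14
After the shade: rgb(43, 27, 14) = #2B1B0E.
Per channel, c → c + 0.4(255 − c):
  R: 43 + 0.4×(255−43) = 43 + 84.8 = 127.8 → 128
  G: 27 + 91.2 = 118.2 → 118
  B: 14 + 0.4×(255−14) = 14 + 96.4 = 110.4 → 110
rgb(128, 118, 110) = #80766E.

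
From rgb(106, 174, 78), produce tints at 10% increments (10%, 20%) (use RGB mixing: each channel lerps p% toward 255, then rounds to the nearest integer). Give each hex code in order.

#79B660, #88BE71

10%: (106 + 14.9 = 120.9→121, 174 + 8.1 = 182.1→182, 78 + 17.7 = 95.7→96) → #79B660
20%: (106 + 29.8 = 135.8→136, 174 + 16.2 = 190.2→190, 78 + 35.4 = 113.4→113) → #88BE71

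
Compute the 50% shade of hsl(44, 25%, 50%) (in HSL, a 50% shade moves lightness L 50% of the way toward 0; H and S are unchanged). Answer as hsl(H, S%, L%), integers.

hsl(44, 25%, 25%)

L moves 50% from 50 toward 0: 50 − 25 = 25 → 25.
H and S are unchanged.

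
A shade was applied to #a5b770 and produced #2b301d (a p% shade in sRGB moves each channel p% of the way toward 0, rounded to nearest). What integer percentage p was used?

#a5b770 is rgb(165, 183, 112); #2b301d is rgb(43, 48, 29).
On the G channel (widest range): 48 ≈ 183 + (p/100)(0 − 183), so p ≈ 100×(48 − 183)/(0 − 183) = -13500/-183 = 73.77.
p = 74 reproduces all three channels after rounding.

74%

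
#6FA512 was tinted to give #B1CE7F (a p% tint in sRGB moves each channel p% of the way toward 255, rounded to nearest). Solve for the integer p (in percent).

#6FA512 is rgb(111, 165, 18); #B1CE7F is rgb(177, 206, 127).
On the B channel (widest range): 127 ≈ 18 + (p/100)(255 − 18), so p ≈ 100×(127 − 18)/(255 − 18) = 10900/237 = 45.99.
p = 46 reproduces all three channels after rounding.

46%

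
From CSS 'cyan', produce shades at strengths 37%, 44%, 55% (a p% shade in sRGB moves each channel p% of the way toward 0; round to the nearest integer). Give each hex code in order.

#00A1A1, #008F8F, #007373

CSS cyan is rgb(0, 255, 255).
37%: (0→0, 255 − 94.35 = 160.65→161, 255 − 94.35 = 160.65→161) → #00A1A1
44%: (0→0, 255 − 112.2 = 142.8→143, 255 − 112.2 = 142.8→143) → #008F8F
55%: (0→0, 255 − 140.25 = 114.75→115, 255 − 140.25 = 114.75→115) → #007373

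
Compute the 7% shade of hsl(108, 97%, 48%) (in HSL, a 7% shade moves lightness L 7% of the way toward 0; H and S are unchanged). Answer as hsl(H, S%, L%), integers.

L moves 7% from 48 toward 0: 48 − 3.36 = 44.64 → 45.
H and S are unchanged.

hsl(108, 97%, 45%)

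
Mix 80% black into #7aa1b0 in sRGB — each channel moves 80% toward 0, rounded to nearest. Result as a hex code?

#182023

#7aa1b0 is rgb(122, 161, 176).
An 80% shade moves each channel 80% toward 0:
  R: 122 + 0.8×(0−122) = 122 − 97.6 = 24.4 → 24
  G: 161 − 128.8 = 32.2 → 32
  B: 176 + 0.8×(0−176) = 176 − 140.8 = 35.2 → 35
rgb(24, 32, 35) = #182023.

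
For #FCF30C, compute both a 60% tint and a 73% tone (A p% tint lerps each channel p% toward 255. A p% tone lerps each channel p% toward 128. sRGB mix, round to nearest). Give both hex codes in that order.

#FEFA9E, #A19F61

#FCF30C is rgb(252, 243, 12).
60% tint:
  R: 252 + 0.6×(255−252) = 252 + 1.8 = 253.8 → 254
  G: 243 + 7.2 = 250.2 → 250
  B: 12 + 0.6×(255−12) = 12 + 145.8 = 157.8 → 158
  → #FEFA9E
73% tone:
  R: 252 − 90.52 = 161.48 → 161
  G: 243 − 83.95 = 159.05 → 159
  B: 12 + 0.73×(128−12) = 12 + 84.68 = 96.68 → 97
  → #A19F61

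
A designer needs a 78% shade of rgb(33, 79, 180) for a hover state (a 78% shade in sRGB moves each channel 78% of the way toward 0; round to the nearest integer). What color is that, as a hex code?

A 78% shade moves each channel 78% toward 0:
  R: 33 + 0.78×(0−33) = 33 − 25.74 = 7.26 → 7
  G: 79 + 0.78×(0−79) = 79 − 61.62 = 17.38 → 17
  B: 180 + 0.78×(0−180) = 180 − 140.4 = 39.6 → 40
rgb(7, 17, 40) = #071128.

#071128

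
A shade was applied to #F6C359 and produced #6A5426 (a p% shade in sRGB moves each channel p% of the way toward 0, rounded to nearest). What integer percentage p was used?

57%

#F6C359 is rgb(246, 195, 89); #6A5426 is rgb(106, 84, 38).
On the R channel (widest range): 106 ≈ 246 + (p/100)(0 − 246), so p ≈ 100×(106 − 246)/(0 − 246) = -14000/-246 = 56.91.
p = 57 reproduces all three channels after rounding.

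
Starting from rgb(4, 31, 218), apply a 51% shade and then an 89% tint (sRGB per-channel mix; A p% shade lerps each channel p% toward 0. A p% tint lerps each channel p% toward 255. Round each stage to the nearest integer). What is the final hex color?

Per channel, c → c + 0.51(0 − c):
  R: 4 − 2.04 = 1.96 → 2
  G: 31 + 0.51×(0−31) = 31 − 15.81 = 15.19 → 15
  B: 218 − 111.18 = 106.82 → 107
After the shade: rgb(2, 15, 107) = #020f6b.
Lerp each channel 89% toward 255:
  R: 2 + 0.89×(255−2) = 2 + 225.17 = 227.17 → 227
  G: 15 + 0.89×(255−15) = 15 + 213.6 = 228.6 → 229
  B: 107 + 0.89×(255−107) = 107 + 131.72 = 238.72 → 239
rgb(227, 229, 239) = #e3e5ef.

#e3e5ef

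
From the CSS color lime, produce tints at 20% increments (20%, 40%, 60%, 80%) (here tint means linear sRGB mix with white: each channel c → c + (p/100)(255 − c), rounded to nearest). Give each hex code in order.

CSS lime is rgb(0, 255, 0).
20%: (0 + 51 = 51→51, 255→255, 0 + 51 = 51→51) → #33ff33
40%: (0 + 102 = 102→102, 255→255, 0 + 102 = 102→102) → #66ff66
60%: (0 + 153 = 153→153, 255→255, 0 + 153 = 153→153) → #99ff99
80%: (0 + 204 = 204→204, 255→255, 0 + 204 = 204→204) → #ccffcc

#33ff33, #66ff66, #99ff99, #ccffcc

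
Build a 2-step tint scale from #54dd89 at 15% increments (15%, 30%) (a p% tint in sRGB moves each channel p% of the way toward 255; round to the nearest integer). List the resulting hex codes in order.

#54dd89 is rgb(84, 221, 137).
15%: (84 + 25.65 = 109.65→110, 221 + 5.1 = 226.1→226, 137 + 17.7 = 154.7→155) → #6ee29b
30%: (84 + 51.3 = 135.3→135, 221 + 10.2 = 231.2→231, 137 + 35.4 = 172.4→172) → #87e7ac

#6ee29b, #87e7ac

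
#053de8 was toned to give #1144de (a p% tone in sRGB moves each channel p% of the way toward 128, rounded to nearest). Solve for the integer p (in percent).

#053de8 is rgb(5, 61, 232); #1144de is rgb(17, 68, 222).
On the R channel (widest range): 17 ≈ 5 + (p/100)(128 − 5), so p ≈ 100×(17 − 5)/(128 − 5) = 1200/123 = 9.76.
p = 10 reproduces all three channels after rounding.

10%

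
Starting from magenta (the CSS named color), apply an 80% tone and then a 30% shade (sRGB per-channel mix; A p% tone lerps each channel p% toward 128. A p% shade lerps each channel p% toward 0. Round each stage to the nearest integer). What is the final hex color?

#6B476B

CSS magenta is rgb(255, 0, 255).
Lerp each channel 80% toward 128:
  R: 255 + 0.8×(128−255) = 255 − 101.6 = 153.4 → 153
  G: 0 + 0.8×(128−0) = 0 + 102.4 = 102.4 → 102
  B: 255 − 101.6 = 153.4 → 153
After the tone: rgb(153, 102, 153) = #996699.
Per channel, c → c + 0.3(0 − c):
  R: 153 − 45.9 = 107.1 → 107
  G: 102 − 30.6 = 71.4 → 71
  B: 153 + 0.3×(0−153) = 153 − 45.9 = 107.1 → 107
rgb(107, 71, 107) = #6B476B.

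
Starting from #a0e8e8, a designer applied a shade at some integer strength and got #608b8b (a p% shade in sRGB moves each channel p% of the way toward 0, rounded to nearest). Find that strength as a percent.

#a0e8e8 is rgb(160, 232, 232); #608b8b is rgb(96, 139, 139).
On the G channel (widest range): 139 ≈ 232 + (p/100)(0 − 232), so p ≈ 100×(139 − 232)/(0 − 232) = -9300/-232 = 40.09.
p = 40 reproduces all three channels after rounding.

40%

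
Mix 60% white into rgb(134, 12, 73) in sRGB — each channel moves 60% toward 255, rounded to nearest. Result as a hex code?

Lerp each channel 60% toward 255:
  R: 134 + 0.6×(255−134) = 134 + 72.6 = 206.6 → 207
  G: 12 + 145.8 = 157.8 → 158
  B: 73 + 0.6×(255−73) = 73 + 109.2 = 182.2 → 182
rgb(207, 158, 182) = #cf9eb6.

#cf9eb6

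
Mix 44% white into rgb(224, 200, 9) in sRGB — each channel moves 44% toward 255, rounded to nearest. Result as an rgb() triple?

Lerp each channel 44% toward 255:
  R: 224 + 0.44×(255−224) = 224 + 13.64 = 237.64 → 238
  G: 200 + 24.2 = 224.2 → 224
  B: 9 + 0.44×(255−9) = 9 + 108.24 = 117.24 → 117

rgb(238, 224, 117)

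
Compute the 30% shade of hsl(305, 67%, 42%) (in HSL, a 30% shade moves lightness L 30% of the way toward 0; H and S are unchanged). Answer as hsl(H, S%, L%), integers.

L moves 30% from 42 toward 0: 42 − 12.6 = 29.4 → 29.
H and S are unchanged.

hsl(305, 67%, 29%)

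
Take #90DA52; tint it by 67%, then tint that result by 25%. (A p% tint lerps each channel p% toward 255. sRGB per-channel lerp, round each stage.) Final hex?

#90DA52 is rgb(144, 218, 82).
Lerp each channel 67% toward 255:
  R: 144 + 74.37 = 218.37 → 218
  G: 218 + 0.67×(255−218) = 218 + 24.79 = 242.79 → 243
  B: 82 + 0.67×(255−82) = 82 + 115.91 = 197.91 → 198
After the tint: rgb(218, 243, 198) = #DAF3C6.
Per channel, c → c + 0.25(255 − c):
  R: 218 + 9.25 = 227.25 → 227
  G: 243 + 0.25×(255−243) = 243 + 3 = 246 → 246
  B: 198 + 0.25×(255−198) = 198 + 14.25 = 212.25 → 212
rgb(227, 246, 212) = #E3F6D4.

#E3F6D4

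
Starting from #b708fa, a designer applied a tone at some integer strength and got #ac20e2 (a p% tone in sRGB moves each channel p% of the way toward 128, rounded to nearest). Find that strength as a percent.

#b708fa is rgb(183, 8, 250); #ac20e2 is rgb(172, 32, 226).
On the B channel (widest range): 226 ≈ 250 + (p/100)(128 − 250), so p ≈ 100×(226 − 250)/(128 − 250) = -2400/-122 = 19.67.
p = 20 reproduces all three channels after rounding.

20%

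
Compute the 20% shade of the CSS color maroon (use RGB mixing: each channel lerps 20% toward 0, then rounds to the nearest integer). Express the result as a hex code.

CSS maroon is rgb(128, 0, 0).
A 20% shade moves each channel 20% toward 0:
  R: 128 − 25.6 = 102.4 → 102
  G: 0 + 0.2×(0−0) = 0 + 0 = 0 → 0
  B: 0 + 0 = 0 → 0
rgb(102, 0, 0) = #660000.

#660000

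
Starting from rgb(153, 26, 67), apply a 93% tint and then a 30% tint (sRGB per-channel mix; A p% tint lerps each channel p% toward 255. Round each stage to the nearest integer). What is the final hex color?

#FAF4F6

A 93% tint moves each channel 93% toward 255:
  R: 153 + 0.93×(255−153) = 153 + 94.86 = 247.86 → 248
  G: 26 + 212.97 = 238.97 → 239
  B: 67 + 0.93×(255−67) = 67 + 174.84 = 241.84 → 242
After the tint: rgb(248, 239, 242) = #F8EFF2.
Lerp each channel 30% toward 255:
  R: 248 + 0.3×(255−248) = 248 + 2.1 = 250.1 → 250
  G: 239 + 4.8 = 243.8 → 244
  B: 242 + 3.9 = 245.9 → 246
rgb(250, 244, 246) = #FAF4F6.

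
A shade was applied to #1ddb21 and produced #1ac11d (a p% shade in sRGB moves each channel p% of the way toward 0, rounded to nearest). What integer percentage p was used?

12%

#1ddb21 is rgb(29, 219, 33); #1ac11d is rgb(26, 193, 29).
On the G channel (widest range): 193 ≈ 219 + (p/100)(0 − 219), so p ≈ 100×(193 − 219)/(0 − 219) = -2600/-219 = 11.87.
p = 12 reproduces all three channels after rounding.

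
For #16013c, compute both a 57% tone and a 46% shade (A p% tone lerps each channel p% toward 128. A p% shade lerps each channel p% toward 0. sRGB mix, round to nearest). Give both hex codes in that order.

#524963, #0c0120

#16013c is rgb(22, 1, 60).
57% tone:
  R: 22 + 0.57×(128−22) = 22 + 60.42 = 82.42 → 82
  G: 1 + 72.39 = 73.39 → 73
  B: 60 + 38.76 = 98.76 → 99
  → #524963
46% shade:
  R: 22 − 10.12 = 11.88 → 12
  G: 1 + 0.46×(0−1) = 1 − 0.46 = 0.54 → 1
  B: 60 − 27.6 = 32.4 → 32
  → #0c0120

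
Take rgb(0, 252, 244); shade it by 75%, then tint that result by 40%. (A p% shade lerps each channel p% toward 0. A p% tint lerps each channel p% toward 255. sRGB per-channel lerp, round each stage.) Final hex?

Lerp each channel 75% toward 0:
  R: 0 + 0.75×(0−0) = 0 + 0 = 0 → 0
  G: 252 + 0.75×(0−252) = 252 − 189 = 63 → 63
  B: 244 + 0.75×(0−244) = 244 − 183 = 61 → 61
After the shade: rgb(0, 63, 61) = #003F3D.
Lerp each channel 40% toward 255:
  R: 0 + 0.4×(255−0) = 0 + 102 = 102 → 102
  G: 63 + 0.4×(255−63) = 63 + 76.8 = 139.8 → 140
  B: 61 + 0.4×(255−61) = 61 + 77.6 = 138.6 → 139
rgb(102, 140, 139) = #668C8B.

#668C8B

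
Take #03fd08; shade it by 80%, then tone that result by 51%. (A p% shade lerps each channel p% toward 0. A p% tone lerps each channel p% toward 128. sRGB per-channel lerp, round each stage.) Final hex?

#425a42

#03fd08 is rgb(3, 253, 8).
Lerp each channel 80% toward 0:
  R: 3 + 0.8×(0−3) = 3 − 2.4 = 0.6 → 1
  G: 253 − 202.4 = 50.6 → 51
  B: 8 + 0.8×(0−8) = 8 − 6.4 = 1.6 → 2
After the shade: rgb(1, 51, 2) = #013302.
Per channel, c → c + 0.51(128 − c):
  R: 1 + 0.51×(128−1) = 1 + 64.77 = 65.77 → 66
  G: 51 + 0.51×(128−51) = 51 + 39.27 = 90.27 → 90
  B: 2 + 0.51×(128−2) = 2 + 64.26 = 66.26 → 66
rgb(66, 90, 66) = #425a42.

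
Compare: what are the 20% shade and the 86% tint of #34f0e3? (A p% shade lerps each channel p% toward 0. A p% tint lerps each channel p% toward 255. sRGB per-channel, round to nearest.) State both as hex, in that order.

#2ac0b6, #e3fdfb

#34f0e3 is rgb(52, 240, 227).
20% shade:
  R: 52 + 0.2×(0−52) = 52 − 10.4 = 41.6 → 42
  G: 240 + 0.2×(0−240) = 240 − 48 = 192 → 192
  B: 227 − 45.4 = 181.6 → 182
  → #2ac0b6
86% tint:
  R: 52 + 174.58 = 226.58 → 227
  G: 240 + 12.9 = 252.9 → 253
  B: 227 + 24.08 = 251.08 → 251
  → #e3fdfb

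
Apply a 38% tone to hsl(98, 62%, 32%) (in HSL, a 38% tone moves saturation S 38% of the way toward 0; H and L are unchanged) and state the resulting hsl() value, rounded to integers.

S moves 38% from 62 toward 0: 62 − 23.56 = 38.44 → 38.
H and L are unchanged.

hsl(98, 38%, 32%)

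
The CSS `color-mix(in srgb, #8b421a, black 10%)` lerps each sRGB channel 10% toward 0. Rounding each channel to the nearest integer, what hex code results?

#8b421a is rgb(139, 66, 26).
Lerp each channel 10% toward 0:
  R: 139 + 0.1×(0−139) = 139 − 13.9 = 125.1 → 125
  G: 66 + 0.1×(0−66) = 66 − 6.6 = 59.4 → 59
  B: 26 + 0.1×(0−26) = 26 − 2.6 = 23.4 → 23
rgb(125, 59, 23) = #7d3b17.

#7d3b17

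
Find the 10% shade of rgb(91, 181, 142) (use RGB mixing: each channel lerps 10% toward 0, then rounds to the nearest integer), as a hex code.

A 10% shade moves each channel 10% toward 0:
  R: 91 − 9.1 = 81.9 → 82
  G: 181 − 18.1 = 162.9 → 163
  B: 142 + 0.1×(0−142) = 142 − 14.2 = 127.8 → 128
rgb(82, 163, 128) = #52a380.

#52a380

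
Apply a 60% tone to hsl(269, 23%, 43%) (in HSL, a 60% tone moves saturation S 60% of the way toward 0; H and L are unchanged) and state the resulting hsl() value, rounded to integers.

S moves 60% from 23 toward 0: 23 − 13.8 = 9.2 → 9.
H and L are unchanged.

hsl(269, 9%, 43%)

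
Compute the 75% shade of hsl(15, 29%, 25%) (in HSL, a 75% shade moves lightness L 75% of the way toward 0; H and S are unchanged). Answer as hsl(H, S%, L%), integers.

L moves 75% from 25 toward 0: 25 − 18.75 = 6.25 → 6.
H and S are unchanged.

hsl(15, 29%, 6%)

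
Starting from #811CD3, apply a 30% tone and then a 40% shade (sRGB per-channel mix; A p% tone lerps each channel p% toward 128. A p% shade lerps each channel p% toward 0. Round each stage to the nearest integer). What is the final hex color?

#4D2370

#811CD3 is rgb(129, 28, 211).
Lerp each channel 30% toward 128:
  R: 129 − 0.3 = 128.7 → 129
  G: 28 + 0.3×(128−28) = 28 + 30 = 58 → 58
  B: 211 − 24.9 = 186.1 → 186
After the tone: rgb(129, 58, 186) = #813ABA.
A 40% shade moves each channel 40% toward 0:
  R: 129 − 51.6 = 77.4 → 77
  G: 58 − 23.2 = 34.8 → 35
  B: 186 + 0.4×(0−186) = 186 − 74.4 = 111.6 → 112
rgb(77, 35, 112) = #4D2370.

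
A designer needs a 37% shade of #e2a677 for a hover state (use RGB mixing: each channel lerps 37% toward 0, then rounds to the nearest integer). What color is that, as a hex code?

#8e694b

#e2a677 is rgb(226, 166, 119).
Per channel, c → c + 0.37(0 − c):
  R: 226 + 0.37×(0−226) = 226 − 83.62 = 142.38 → 142
  G: 166 − 61.42 = 104.58 → 105
  B: 119 + 0.37×(0−119) = 119 − 44.03 = 74.97 → 75
rgb(142, 105, 75) = #8e694b.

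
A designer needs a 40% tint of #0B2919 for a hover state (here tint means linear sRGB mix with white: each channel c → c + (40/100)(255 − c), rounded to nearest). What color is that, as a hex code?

#0B2919 is rgb(11, 41, 25).
Per channel, c → c + 0.4(255 − c):
  R: 11 + 0.4×(255−11) = 11 + 97.6 = 108.6 → 109
  G: 41 + 0.4×(255−41) = 41 + 85.6 = 126.6 → 127
  B: 25 + 0.4×(255−25) = 25 + 92 = 117 → 117
rgb(109, 127, 117) = #6D7F75.

#6D7F75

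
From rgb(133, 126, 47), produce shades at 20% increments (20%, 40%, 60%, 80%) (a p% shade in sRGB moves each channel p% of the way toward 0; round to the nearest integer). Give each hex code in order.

20%: (133 − 26.6 = 106.4→106, 126 − 25.2 = 100.8→101, 47 − 9.4 = 37.6→38) → #6A6526
40%: (133 − 53.2 = 79.8→80, 126 − 50.4 = 75.6→76, 47 − 18.8 = 28.2→28) → #504C1C
60%: (133 − 79.8 = 53.2→53, 126 − 75.6 = 50.4→50, 47 − 28.2 = 18.8→19) → #353213
80%: (133 − 106.4 = 26.6→27, 126 − 100.8 = 25.2→25, 47 − 37.6 = 9.4→9) → #1B1909

#6A6526, #504C1C, #353213, #1B1909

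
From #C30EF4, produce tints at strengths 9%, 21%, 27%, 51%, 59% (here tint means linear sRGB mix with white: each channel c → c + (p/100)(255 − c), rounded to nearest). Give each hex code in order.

#C824F5, #D041F6, #D34FF7, #E289FA, #E69CFA

#C30EF4 is rgb(195, 14, 244).
9%: (195 + 5.4 = 200.4→200, 14 + 21.69 = 35.69→36, 244 + 0.99 = 244.99→245) → #C824F5
21%: (195 + 12.6 = 207.6→208, 14 + 50.61 = 64.61→65, 244 + 2.31 = 246.31→246) → #D041F6
27%: (195 + 16.2 = 211.2→211, 14 + 65.07 = 79.07→79, 244 + 2.97 = 246.97→247) → #D34FF7
51%: (195 + 30.6 = 225.6→226, 14 + 122.91 = 136.91→137, 244 + 5.61 = 249.61→250) → #E289FA
59%: (195 + 35.4 = 230.4→230, 14 + 142.19 = 156.19→156, 244 + 6.49 = 250.49→250) → #E69CFA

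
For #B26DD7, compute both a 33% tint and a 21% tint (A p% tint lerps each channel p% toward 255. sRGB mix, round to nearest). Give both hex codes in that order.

#B26DD7 is rgb(178, 109, 215).
33% tint:
  R: 178 + 0.33×(255−178) = 178 + 25.41 = 203.41 → 203
  G: 109 + 48.18 = 157.18 → 157
  B: 215 + 13.2 = 228.2 → 228
  → #CB9DE4
21% tint:
  R: 178 + 16.17 = 194.17 → 194
  G: 109 + 30.66 = 139.66 → 140
  B: 215 + 8.4 = 223.4 → 223
  → #C28CDF

#CB9DE4, #C28CDF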